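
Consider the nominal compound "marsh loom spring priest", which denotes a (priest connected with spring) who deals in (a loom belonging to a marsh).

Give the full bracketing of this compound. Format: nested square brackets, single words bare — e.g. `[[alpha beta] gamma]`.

[[marsh loom] [spring priest]]

At the top level: head "priest" (specifically "spring priest"); modifier "marsh loom".
Within "marsh loom", the head is "loom" and the modifier is "marsh".
Within "spring priest", the head is "priest" and the modifier is "spring".
So the structure is [[marsh loom] [spring priest]].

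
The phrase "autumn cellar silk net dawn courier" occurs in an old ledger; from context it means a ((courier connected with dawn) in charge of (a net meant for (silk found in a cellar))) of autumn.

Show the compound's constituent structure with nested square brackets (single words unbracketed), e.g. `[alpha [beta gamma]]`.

Whole compound: head "courier" (specifically "cellar silk net dawn courier"), modifier "autumn".
Within "cellar silk net dawn courier", the head is "courier" (specifically "dawn courier") and the modifier is "cellar silk net".
Within "cellar silk net", the head is "net" and the modifier is "cellar silk".
Within "cellar silk", the head is "silk" and the modifier is "cellar".
Within "dawn courier", the head is "courier" and the modifier is "dawn".
Putting it together: [autumn [[[cellar silk] net] [dawn courier]]].

[autumn [[[cellar silk] net] [dawn courier]]]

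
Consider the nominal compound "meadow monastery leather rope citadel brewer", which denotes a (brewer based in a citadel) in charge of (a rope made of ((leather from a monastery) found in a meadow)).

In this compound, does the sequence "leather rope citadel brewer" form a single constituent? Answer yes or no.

The top-level split is [meadow monastery leather rope] [citadel brewer]; the full structure is [[[meadow [monastery leather]] rope] [citadel brewer]].
"leather rope citadel brewer" straddles a constituent boundary, so it is not a single unit.

no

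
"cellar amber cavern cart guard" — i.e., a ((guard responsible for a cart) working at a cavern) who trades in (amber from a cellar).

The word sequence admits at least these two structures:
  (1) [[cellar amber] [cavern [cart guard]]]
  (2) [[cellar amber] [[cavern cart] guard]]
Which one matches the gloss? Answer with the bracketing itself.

The paraphrase's head is the "guard" part ("cavern cart guard"); its modifier is "cellar amber".
That top-level split, carried through the inner groups, gives [[cellar amber] [cavern [cart guard]]].

[[cellar amber] [cavern [cart guard]]]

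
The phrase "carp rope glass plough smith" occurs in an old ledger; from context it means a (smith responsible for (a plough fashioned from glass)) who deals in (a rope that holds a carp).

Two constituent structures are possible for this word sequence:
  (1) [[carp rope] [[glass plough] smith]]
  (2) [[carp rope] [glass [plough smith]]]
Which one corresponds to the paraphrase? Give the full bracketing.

[[carp rope] [[glass plough] smith]]

The paraphrase's head is the "smith" part ("glass plough smith"); its modifier is "carp rope".
That top-level split, carried through the inner groups, gives [[carp rope] [[glass plough] smith]].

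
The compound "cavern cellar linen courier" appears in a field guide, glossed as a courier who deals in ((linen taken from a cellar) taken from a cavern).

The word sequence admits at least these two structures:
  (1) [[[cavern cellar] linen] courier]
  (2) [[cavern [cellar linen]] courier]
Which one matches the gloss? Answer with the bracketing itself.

[[cavern [cellar linen]] courier]

The paraphrase's head is the "courier" part ("courier"); its modifier is "cavern cellar linen".
That top-level split, carried through the inner groups, gives [[cavern [cellar linen]] courier].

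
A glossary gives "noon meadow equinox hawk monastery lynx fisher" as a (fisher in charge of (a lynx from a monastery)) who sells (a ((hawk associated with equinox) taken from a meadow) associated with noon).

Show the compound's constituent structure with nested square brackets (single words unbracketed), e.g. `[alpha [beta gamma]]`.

At the top level: head "fisher" (specifically "monastery lynx fisher"); modifier "noon meadow equinox hawk".
Inside "noon meadow equinox hawk": head "hawk" (specifically "meadow equinox hawk"), modifier "noon".
Inside "meadow equinox hawk": head "hawk" (specifically "equinox hawk"), modifier "meadow".
Inside "equinox hawk": head "hawk", modifier "equinox".
Inside "monastery lynx fisher": head "fisher", modifier "monastery lynx".
Inside "monastery lynx": head "lynx", modifier "monastery".
So the structure is [[noon [meadow [equinox hawk]]] [[monastery lynx] fisher]].

[[noon [meadow [equinox hawk]]] [[monastery lynx] fisher]]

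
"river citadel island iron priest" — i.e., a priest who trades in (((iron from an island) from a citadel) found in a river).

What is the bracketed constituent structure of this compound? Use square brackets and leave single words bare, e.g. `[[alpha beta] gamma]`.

At the top level: head "priest"; modifier "river citadel island iron".
"river citadel island iron" → head "iron" (specifically "citadel island iron"), modifier "river".
"citadel island iron" → head "iron" (specifically "island iron"), modifier "citadel".
"island iron" → head "iron", modifier "island".
So the structure is [[river [citadel [island iron]]] priest].

[[river [citadel [island iron]]] priest]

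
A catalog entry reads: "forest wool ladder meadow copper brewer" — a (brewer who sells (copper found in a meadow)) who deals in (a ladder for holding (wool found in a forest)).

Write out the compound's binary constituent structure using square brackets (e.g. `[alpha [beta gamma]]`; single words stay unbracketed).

At the top level: head "brewer" (specifically "meadow copper brewer"); modifier "forest wool ladder".
Inside "forest wool ladder": head "ladder", modifier "forest wool".
Inside "forest wool": head "wool", modifier "forest".
Inside "meadow copper brewer": head "brewer", modifier "meadow copper".
Inside "meadow copper": head "copper", modifier "meadow".
Putting it together: [[[forest wool] ladder] [[meadow copper] brewer]].

[[[forest wool] ladder] [[meadow copper] brewer]]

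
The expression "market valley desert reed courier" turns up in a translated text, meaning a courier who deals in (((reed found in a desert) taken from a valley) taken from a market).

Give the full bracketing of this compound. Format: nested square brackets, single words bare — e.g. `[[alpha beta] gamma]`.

Overall it is a kind of courier; the modifier is "market valley desert reed".
"market valley desert reed" → head "reed" (specifically "valley desert reed"), modifier "market".
"valley desert reed" → head "reed" (specifically "desert reed"), modifier "valley".
"desert reed" → head "reed", modifier "desert".
So the structure is [[market [valley [desert reed]]] courier].

[[market [valley [desert reed]]] courier]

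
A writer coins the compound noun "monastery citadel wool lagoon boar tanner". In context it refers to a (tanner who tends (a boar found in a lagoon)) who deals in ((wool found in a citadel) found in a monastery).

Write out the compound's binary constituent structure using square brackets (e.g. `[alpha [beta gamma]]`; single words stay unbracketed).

At the top level: head "tanner" (specifically "lagoon boar tanner"); modifier "monastery citadel wool".
Within "monastery citadel wool", the head is "wool" (specifically "citadel wool") and the modifier is "monastery".
Within "citadel wool", the head is "wool" and the modifier is "citadel".
Within "lagoon boar tanner", the head is "tanner" and the modifier is "lagoon boar".
Within "lagoon boar", the head is "boar" and the modifier is "lagoon".
So the structure is [[monastery [citadel wool]] [[lagoon boar] tanner]].

[[monastery [citadel wool]] [[lagoon boar] tanner]]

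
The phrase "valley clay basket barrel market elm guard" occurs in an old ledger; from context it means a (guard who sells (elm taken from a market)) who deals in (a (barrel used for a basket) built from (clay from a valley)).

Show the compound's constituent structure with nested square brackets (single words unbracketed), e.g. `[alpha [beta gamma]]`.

[[[valley clay] [basket barrel]] [[market elm] guard]]

The outermost head in the paraphrase is "guard" (specifically "market elm guard"), modified by "valley clay basket barrel".
Inside "valley clay basket barrel": head "barrel" (specifically "basket barrel"), modifier "valley clay".
Inside "valley clay": head "clay", modifier "valley".
Inside "basket barrel": head "barrel", modifier "basket".
Inside "market elm guard": head "guard", modifier "market elm".
Inside "market elm": head "elm", modifier "market".
Assembled: [[[valley clay] [basket barrel]] [[market elm] guard]].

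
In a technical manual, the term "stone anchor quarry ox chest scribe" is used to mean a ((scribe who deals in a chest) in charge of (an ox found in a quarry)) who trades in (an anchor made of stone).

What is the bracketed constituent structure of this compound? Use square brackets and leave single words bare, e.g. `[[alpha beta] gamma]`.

The outermost head in the paraphrase is "scribe" (specifically "quarry ox chest scribe"), modified by "stone anchor".
"stone anchor" → head "anchor", modifier "stone".
"quarry ox chest scribe" → head "scribe" (specifically "chest scribe"), modifier "quarry ox".
"quarry ox" → head "ox", modifier "quarry".
"chest scribe" → head "scribe", modifier "chest".
Assembled: [[stone anchor] [[quarry ox] [chest scribe]]].

[[stone anchor] [[quarry ox] [chest scribe]]]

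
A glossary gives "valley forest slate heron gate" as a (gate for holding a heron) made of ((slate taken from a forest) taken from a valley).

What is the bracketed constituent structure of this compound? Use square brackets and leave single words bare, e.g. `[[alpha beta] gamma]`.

[[valley [forest slate]] [heron gate]]

Whole compound: head "gate" (specifically "heron gate"), modifier "valley forest slate".
Inside "valley forest slate": head "slate" (specifically "forest slate"), modifier "valley".
Inside "forest slate": head "slate", modifier "forest".
Inside "heron gate": head "gate", modifier "heron".
Putting it together: [[valley [forest slate]] [heron gate]].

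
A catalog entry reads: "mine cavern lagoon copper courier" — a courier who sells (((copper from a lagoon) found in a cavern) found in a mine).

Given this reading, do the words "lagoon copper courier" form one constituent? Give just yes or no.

The top-level split is [mine cavern lagoon copper] [courier]; the full structure is [[mine [cavern [lagoon copper]]] courier].
"lagoon copper courier" straddles a constituent boundary, so it is not a single unit.

no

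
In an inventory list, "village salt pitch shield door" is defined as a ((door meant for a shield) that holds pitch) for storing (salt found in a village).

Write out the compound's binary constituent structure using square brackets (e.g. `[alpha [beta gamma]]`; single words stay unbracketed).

[[village salt] [pitch [shield door]]]

The outermost head in the paraphrase is "door" (specifically "pitch shield door"), modified by "village salt".
Within "village salt", the head is "salt" and the modifier is "village".
Within "pitch shield door", the head is "door" (specifically "shield door") and the modifier is "pitch".
Within "shield door", the head is "door" and the modifier is "shield".
Assembled: [[village salt] [pitch [shield door]]].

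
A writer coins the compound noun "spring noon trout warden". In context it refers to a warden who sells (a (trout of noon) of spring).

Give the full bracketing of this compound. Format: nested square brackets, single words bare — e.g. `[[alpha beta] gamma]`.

The outermost head in the paraphrase is "warden", modified by "spring noon trout".
Within "spring noon trout", the head is "trout" (specifically "noon trout") and the modifier is "spring".
Within "noon trout", the head is "trout" and the modifier is "noon".
Putting it together: [[spring [noon trout]] warden].

[[spring [noon trout]] warden]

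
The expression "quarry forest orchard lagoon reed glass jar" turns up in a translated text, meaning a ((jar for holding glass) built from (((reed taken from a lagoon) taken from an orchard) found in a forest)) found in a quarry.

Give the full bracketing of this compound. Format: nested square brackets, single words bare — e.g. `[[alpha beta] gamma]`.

[quarry [[forest [orchard [lagoon reed]]] [glass jar]]]

Whole compound: head "jar" (specifically "forest orchard lagoon reed glass jar"), modifier "quarry".
Inside "forest orchard lagoon reed glass jar": head "jar" (specifically "glass jar"), modifier "forest orchard lagoon reed".
Inside "forest orchard lagoon reed": head "reed" (specifically "orchard lagoon reed"), modifier "forest".
Inside "orchard lagoon reed": head "reed" (specifically "lagoon reed"), modifier "orchard".
Inside "lagoon reed": head "reed", modifier "lagoon".
Inside "glass jar": head "jar", modifier "glass".
Assembled: [quarry [[forest [orchard [lagoon reed]]] [glass jar]]].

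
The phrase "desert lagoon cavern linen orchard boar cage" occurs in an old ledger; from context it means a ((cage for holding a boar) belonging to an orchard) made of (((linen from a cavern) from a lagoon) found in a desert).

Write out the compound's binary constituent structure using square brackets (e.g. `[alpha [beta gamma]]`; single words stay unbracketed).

[[desert [lagoon [cavern linen]]] [orchard [boar cage]]]

At the top level: head "cage" (specifically "orchard boar cage"); modifier "desert lagoon cavern linen".
"desert lagoon cavern linen" → head "linen" (specifically "lagoon cavern linen"), modifier "desert".
"lagoon cavern linen" → head "linen" (specifically "cavern linen"), modifier "lagoon".
"cavern linen" → head "linen", modifier "cavern".
"orchard boar cage" → head "cage" (specifically "boar cage"), modifier "orchard".
"boar cage" → head "cage", modifier "boar".
Putting it together: [[desert [lagoon [cavern linen]]] [orchard [boar cage]]].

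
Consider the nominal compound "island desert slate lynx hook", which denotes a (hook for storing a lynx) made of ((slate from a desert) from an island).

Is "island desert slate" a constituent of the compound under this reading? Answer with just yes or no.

The paraphrase groups the words so that "island desert slate" is one unit: it corresponds to a single parenthesized sub-phrase.
The full structure is [[island [desert slate]] [lynx hook]], in which [island desert slate] is a constituent.

yes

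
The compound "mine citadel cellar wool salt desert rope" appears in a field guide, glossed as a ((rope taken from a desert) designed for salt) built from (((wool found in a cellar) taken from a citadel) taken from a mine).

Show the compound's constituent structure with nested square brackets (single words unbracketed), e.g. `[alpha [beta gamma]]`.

Overall it is a kind of rope (specifically "salt desert rope"); the modifier is "mine citadel cellar wool".
Within "mine citadel cellar wool", the head is "wool" (specifically "citadel cellar wool") and the modifier is "mine".
Within "citadel cellar wool", the head is "wool" (specifically "cellar wool") and the modifier is "citadel".
Within "cellar wool", the head is "wool" and the modifier is "cellar".
Within "salt desert rope", the head is "rope" (specifically "desert rope") and the modifier is "salt".
Within "desert rope", the head is "rope" and the modifier is "desert".
Assembled: [[mine [citadel [cellar wool]]] [salt [desert rope]]].

[[mine [citadel [cellar wool]]] [salt [desert rope]]]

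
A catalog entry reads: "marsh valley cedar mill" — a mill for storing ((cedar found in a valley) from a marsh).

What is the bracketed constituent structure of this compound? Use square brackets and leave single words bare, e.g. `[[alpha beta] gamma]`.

[[marsh [valley cedar]] mill]

Overall it is a kind of mill; the modifier is "marsh valley cedar".
Within "marsh valley cedar", the head is "cedar" (specifically "valley cedar") and the modifier is "marsh".
Within "valley cedar", the head is "cedar" and the modifier is "valley".
So the structure is [[marsh [valley cedar]] mill].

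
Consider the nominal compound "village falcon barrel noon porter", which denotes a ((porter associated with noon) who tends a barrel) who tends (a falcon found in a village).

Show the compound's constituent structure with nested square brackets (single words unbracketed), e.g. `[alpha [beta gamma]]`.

[[village falcon] [barrel [noon porter]]]

At the top level: head "porter" (specifically "barrel noon porter"); modifier "village falcon".
Inside "village falcon": head "falcon", modifier "village".
Inside "barrel noon porter": head "porter" (specifically "noon porter"), modifier "barrel".
Inside "noon porter": head "porter", modifier "noon".
Putting it together: [[village falcon] [barrel [noon porter]]].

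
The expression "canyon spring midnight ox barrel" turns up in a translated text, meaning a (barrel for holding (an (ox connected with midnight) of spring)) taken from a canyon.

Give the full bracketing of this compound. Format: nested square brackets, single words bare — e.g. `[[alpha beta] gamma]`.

[canyon [[spring [midnight ox]] barrel]]

Overall it is a kind of barrel (specifically "spring midnight ox barrel"); the modifier is "canyon".
"spring midnight ox barrel" → head "barrel", modifier "spring midnight ox".
"spring midnight ox" → head "ox" (specifically "midnight ox"), modifier "spring".
"midnight ox" → head "ox", modifier "midnight".
Putting it together: [canyon [[spring [midnight ox]] barrel]].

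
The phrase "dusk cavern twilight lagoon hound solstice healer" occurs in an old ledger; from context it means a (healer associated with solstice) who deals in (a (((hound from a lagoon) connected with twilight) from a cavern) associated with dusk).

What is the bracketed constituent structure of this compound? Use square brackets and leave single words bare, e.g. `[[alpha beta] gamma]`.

Whole compound: head "healer" (specifically "solstice healer"), modifier "dusk cavern twilight lagoon hound".
Within "dusk cavern twilight lagoon hound", the head is "hound" (specifically "cavern twilight lagoon hound") and the modifier is "dusk".
Within "cavern twilight lagoon hound", the head is "hound" (specifically "twilight lagoon hound") and the modifier is "cavern".
Within "twilight lagoon hound", the head is "hound" (specifically "lagoon hound") and the modifier is "twilight".
Within "lagoon hound", the head is "hound" and the modifier is "lagoon".
Within "solstice healer", the head is "healer" and the modifier is "solstice".
Assembled: [[dusk [cavern [twilight [lagoon hound]]]] [solstice healer]].

[[dusk [cavern [twilight [lagoon hound]]]] [solstice healer]]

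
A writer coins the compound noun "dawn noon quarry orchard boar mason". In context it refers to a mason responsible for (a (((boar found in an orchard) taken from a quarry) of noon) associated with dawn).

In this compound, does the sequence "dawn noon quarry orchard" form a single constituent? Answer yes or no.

no

The top-level split is [dawn noon quarry orchard boar] [mason]; the full structure is [[dawn [noon [quarry [orchard boar]]]] mason].
"dawn noon quarry orchard" straddles a constituent boundary, so it is not a single unit.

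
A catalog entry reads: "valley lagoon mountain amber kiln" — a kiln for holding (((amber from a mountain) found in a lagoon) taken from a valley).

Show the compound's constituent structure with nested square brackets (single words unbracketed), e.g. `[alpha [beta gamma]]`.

Overall it is a kind of kiln; the modifier is "valley lagoon mountain amber".
Inside "valley lagoon mountain amber": head "amber" (specifically "lagoon mountain amber"), modifier "valley".
Inside "lagoon mountain amber": head "amber" (specifically "mountain amber"), modifier "lagoon".
Inside "mountain amber": head "amber", modifier "mountain".
So the structure is [[valley [lagoon [mountain amber]]] kiln].

[[valley [lagoon [mountain amber]]] kiln]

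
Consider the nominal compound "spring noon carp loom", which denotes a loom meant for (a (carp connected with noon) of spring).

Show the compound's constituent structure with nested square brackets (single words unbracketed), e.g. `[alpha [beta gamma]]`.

At the top level: head "loom"; modifier "spring noon carp".
"spring noon carp" → head "carp" (specifically "noon carp"), modifier "spring".
"noon carp" → head "carp", modifier "noon".
So the structure is [[spring [noon carp]] loom].

[[spring [noon carp]] loom]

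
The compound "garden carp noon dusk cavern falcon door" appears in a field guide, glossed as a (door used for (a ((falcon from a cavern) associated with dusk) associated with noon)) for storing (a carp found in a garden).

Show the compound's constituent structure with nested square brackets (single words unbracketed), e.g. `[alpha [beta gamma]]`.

[[garden carp] [[noon [dusk [cavern falcon]]] door]]

The outermost head in the paraphrase is "door" (specifically "noon dusk cavern falcon door"), modified by "garden carp".
Within "garden carp", the head is "carp" and the modifier is "garden".
Within "noon dusk cavern falcon door", the head is "door" and the modifier is "noon dusk cavern falcon".
Within "noon dusk cavern falcon", the head is "falcon" (specifically "dusk cavern falcon") and the modifier is "noon".
Within "dusk cavern falcon", the head is "falcon" (specifically "cavern falcon") and the modifier is "dusk".
Within "cavern falcon", the head is "falcon" and the modifier is "cavern".
Assembled: [[garden carp] [[noon [dusk [cavern falcon]]] door]].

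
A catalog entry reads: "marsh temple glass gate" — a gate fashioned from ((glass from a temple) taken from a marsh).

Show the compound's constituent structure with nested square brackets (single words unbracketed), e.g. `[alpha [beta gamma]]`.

The outermost head in the paraphrase is "gate", modified by "marsh temple glass".
Within "marsh temple glass", the head is "glass" (specifically "temple glass") and the modifier is "marsh".
Within "temple glass", the head is "glass" and the modifier is "temple".
Putting it together: [[marsh [temple glass]] gate].

[[marsh [temple glass]] gate]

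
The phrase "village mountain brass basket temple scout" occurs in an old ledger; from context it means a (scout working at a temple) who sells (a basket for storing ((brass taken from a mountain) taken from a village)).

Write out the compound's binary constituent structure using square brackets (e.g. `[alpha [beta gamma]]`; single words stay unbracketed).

Overall it is a kind of scout (specifically "temple scout"); the modifier is "village mountain brass basket".
Inside "village mountain brass basket": head "basket", modifier "village mountain brass".
Inside "village mountain brass": head "brass" (specifically "mountain brass"), modifier "village".
Inside "mountain brass": head "brass", modifier "mountain".
Inside "temple scout": head "scout", modifier "temple".
So the structure is [[[village [mountain brass]] basket] [temple scout]].

[[[village [mountain brass]] basket] [temple scout]]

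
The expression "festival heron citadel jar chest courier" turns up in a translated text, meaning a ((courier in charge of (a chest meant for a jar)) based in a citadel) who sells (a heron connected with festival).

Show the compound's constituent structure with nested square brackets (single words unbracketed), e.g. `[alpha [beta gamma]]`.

Overall it is a kind of courier (specifically "citadel jar chest courier"); the modifier is "festival heron".
Within "festival heron", the head is "heron" and the modifier is "festival".
Within "citadel jar chest courier", the head is "courier" (specifically "jar chest courier") and the modifier is "citadel".
Within "jar chest courier", the head is "courier" and the modifier is "jar chest".
Within "jar chest", the head is "chest" and the modifier is "jar".
Putting it together: [[festival heron] [citadel [[jar chest] courier]]].

[[festival heron] [citadel [[jar chest] courier]]]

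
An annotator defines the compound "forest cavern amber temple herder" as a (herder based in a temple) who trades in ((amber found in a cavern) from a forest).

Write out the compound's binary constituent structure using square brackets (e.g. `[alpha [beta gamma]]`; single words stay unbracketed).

[[forest [cavern amber]] [temple herder]]

At the top level: head "herder" (specifically "temple herder"); modifier "forest cavern amber".
Inside "forest cavern amber": head "amber" (specifically "cavern amber"), modifier "forest".
Inside "cavern amber": head "amber", modifier "cavern".
Inside "temple herder": head "herder", modifier "temple".
Assembled: [[forest [cavern amber]] [temple herder]].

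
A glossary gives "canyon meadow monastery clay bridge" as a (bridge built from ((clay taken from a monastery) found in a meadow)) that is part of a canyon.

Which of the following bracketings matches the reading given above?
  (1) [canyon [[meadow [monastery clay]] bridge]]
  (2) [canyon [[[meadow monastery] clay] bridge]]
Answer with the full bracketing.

The paraphrase's head is the "bridge" part ("meadow monastery clay bridge"); its modifier is "canyon".
That top-level split, carried through the inner groups, gives [canyon [[meadow [monastery clay]] bridge]].

[canyon [[meadow [monastery clay]] bridge]]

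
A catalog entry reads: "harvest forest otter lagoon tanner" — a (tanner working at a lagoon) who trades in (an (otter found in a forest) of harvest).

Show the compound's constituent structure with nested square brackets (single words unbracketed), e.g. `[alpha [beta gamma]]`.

At the top level: head "tanner" (specifically "lagoon tanner"); modifier "harvest forest otter".
"harvest forest otter" → head "otter" (specifically "forest otter"), modifier "harvest".
"forest otter" → head "otter", modifier "forest".
"lagoon tanner" → head "tanner", modifier "lagoon".
Assembled: [[harvest [forest otter]] [lagoon tanner]].

[[harvest [forest otter]] [lagoon tanner]]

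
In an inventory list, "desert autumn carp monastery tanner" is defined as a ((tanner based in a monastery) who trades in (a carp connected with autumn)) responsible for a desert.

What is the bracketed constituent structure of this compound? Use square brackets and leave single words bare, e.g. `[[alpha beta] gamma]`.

[desert [[autumn carp] [monastery tanner]]]

Overall it is a kind of tanner (specifically "autumn carp monastery tanner"); the modifier is "desert".
Within "autumn carp monastery tanner", the head is "tanner" (specifically "monastery tanner") and the modifier is "autumn carp".
Within "autumn carp", the head is "carp" and the modifier is "autumn".
Within "monastery tanner", the head is "tanner" and the modifier is "monastery".
Putting it together: [desert [[autumn carp] [monastery tanner]]].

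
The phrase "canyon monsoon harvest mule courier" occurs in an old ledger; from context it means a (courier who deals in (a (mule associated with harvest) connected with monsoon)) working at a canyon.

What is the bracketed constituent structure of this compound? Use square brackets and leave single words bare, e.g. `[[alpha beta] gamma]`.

[canyon [[monsoon [harvest mule]] courier]]

At the top level: head "courier" (specifically "monsoon harvest mule courier"); modifier "canyon".
Inside "monsoon harvest mule courier": head "courier", modifier "monsoon harvest mule".
Inside "monsoon harvest mule": head "mule" (specifically "harvest mule"), modifier "monsoon".
Inside "harvest mule": head "mule", modifier "harvest".
Assembled: [canyon [[monsoon [harvest mule]] courier]].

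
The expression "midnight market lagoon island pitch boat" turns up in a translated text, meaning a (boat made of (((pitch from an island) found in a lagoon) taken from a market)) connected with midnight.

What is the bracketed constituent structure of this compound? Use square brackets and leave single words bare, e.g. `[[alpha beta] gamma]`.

[midnight [[market [lagoon [island pitch]]] boat]]

At the top level: head "boat" (specifically "market lagoon island pitch boat"); modifier "midnight".
Within "market lagoon island pitch boat", the head is "boat" and the modifier is "market lagoon island pitch".
Within "market lagoon island pitch", the head is "pitch" (specifically "lagoon island pitch") and the modifier is "market".
Within "lagoon island pitch", the head is "pitch" (specifically "island pitch") and the modifier is "lagoon".
Within "island pitch", the head is "pitch" and the modifier is "island".
Assembled: [midnight [[market [lagoon [island pitch]]] boat]].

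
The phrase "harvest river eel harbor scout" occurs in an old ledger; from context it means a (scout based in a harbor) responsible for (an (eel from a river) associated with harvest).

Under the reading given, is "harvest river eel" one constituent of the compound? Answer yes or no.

yes

The paraphrase groups the words so that "harvest river eel" is one unit: it corresponds to a single parenthesized sub-phrase.
The full structure is [[harvest [river eel]] [harbor scout]], in which [harvest river eel] is a constituent.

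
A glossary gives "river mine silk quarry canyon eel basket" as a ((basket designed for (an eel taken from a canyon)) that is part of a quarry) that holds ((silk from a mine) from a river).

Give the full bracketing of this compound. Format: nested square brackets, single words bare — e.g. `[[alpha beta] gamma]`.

The outermost head in the paraphrase is "basket" (specifically "quarry canyon eel basket"), modified by "river mine silk".
Inside "river mine silk": head "silk" (specifically "mine silk"), modifier "river".
Inside "mine silk": head "silk", modifier "mine".
Inside "quarry canyon eel basket": head "basket" (specifically "canyon eel basket"), modifier "quarry".
Inside "canyon eel basket": head "basket", modifier "canyon eel".
Inside "canyon eel": head "eel", modifier "canyon".
Assembled: [[river [mine silk]] [quarry [[canyon eel] basket]]].

[[river [mine silk]] [quarry [[canyon eel] basket]]]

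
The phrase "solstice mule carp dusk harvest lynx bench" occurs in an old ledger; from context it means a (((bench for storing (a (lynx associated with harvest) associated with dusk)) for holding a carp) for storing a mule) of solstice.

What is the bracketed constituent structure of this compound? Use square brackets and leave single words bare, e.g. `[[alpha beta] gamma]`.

Overall it is a kind of bench (specifically "mule carp dusk harvest lynx bench"); the modifier is "solstice".
Inside "mule carp dusk harvest lynx bench": head "bench" (specifically "carp dusk harvest lynx bench"), modifier "mule".
Inside "carp dusk harvest lynx bench": head "bench" (specifically "dusk harvest lynx bench"), modifier "carp".
Inside "dusk harvest lynx bench": head "bench", modifier "dusk harvest lynx".
Inside "dusk harvest lynx": head "lynx" (specifically "harvest lynx"), modifier "dusk".
Inside "harvest lynx": head "lynx", modifier "harvest".
Putting it together: [solstice [mule [carp [[dusk [harvest lynx]] bench]]]].

[solstice [mule [carp [[dusk [harvest lynx]] bench]]]]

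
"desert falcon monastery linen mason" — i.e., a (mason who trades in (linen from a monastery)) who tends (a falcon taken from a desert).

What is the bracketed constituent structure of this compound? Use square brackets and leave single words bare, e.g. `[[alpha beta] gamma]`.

Overall it is a kind of mason (specifically "monastery linen mason"); the modifier is "desert falcon".
Within "desert falcon", the head is "falcon" and the modifier is "desert".
Within "monastery linen mason", the head is "mason" and the modifier is "monastery linen".
Within "monastery linen", the head is "linen" and the modifier is "monastery".
So the structure is [[desert falcon] [[monastery linen] mason]].

[[desert falcon] [[monastery linen] mason]]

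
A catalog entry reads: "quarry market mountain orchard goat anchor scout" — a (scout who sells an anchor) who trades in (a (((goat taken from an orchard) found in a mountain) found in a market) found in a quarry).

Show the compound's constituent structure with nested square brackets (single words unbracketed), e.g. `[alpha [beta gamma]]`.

Whole compound: head "scout" (specifically "anchor scout"), modifier "quarry market mountain orchard goat".
"quarry market mountain orchard goat" → head "goat" (specifically "market mountain orchard goat"), modifier "quarry".
"market mountain orchard goat" → head "goat" (specifically "mountain orchard goat"), modifier "market".
"mountain orchard goat" → head "goat" (specifically "orchard goat"), modifier "mountain".
"orchard goat" → head "goat", modifier "orchard".
"anchor scout" → head "scout", modifier "anchor".
Putting it together: [[quarry [market [mountain [orchard goat]]]] [anchor scout]].

[[quarry [market [mountain [orchard goat]]]] [anchor scout]]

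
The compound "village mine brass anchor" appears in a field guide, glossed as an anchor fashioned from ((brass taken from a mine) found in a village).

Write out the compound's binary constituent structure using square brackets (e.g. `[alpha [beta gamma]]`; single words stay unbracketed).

Overall it is a kind of anchor; the modifier is "village mine brass".
Inside "village mine brass": head "brass" (specifically "mine brass"), modifier "village".
Inside "mine brass": head "brass", modifier "mine".
So the structure is [[village [mine brass]] anchor].

[[village [mine brass]] anchor]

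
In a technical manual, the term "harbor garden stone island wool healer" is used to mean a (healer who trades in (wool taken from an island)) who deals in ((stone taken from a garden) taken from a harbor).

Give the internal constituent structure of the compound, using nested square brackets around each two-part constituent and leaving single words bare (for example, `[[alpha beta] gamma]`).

The outermost head in the paraphrase is "healer" (specifically "island wool healer"), modified by "harbor garden stone".
Within "harbor garden stone", the head is "stone" (specifically "garden stone") and the modifier is "harbor".
Within "garden stone", the head is "stone" and the modifier is "garden".
Within "island wool healer", the head is "healer" and the modifier is "island wool".
Within "island wool", the head is "wool" and the modifier is "island".
So the structure is [[harbor [garden stone]] [[island wool] healer]].

[[harbor [garden stone]] [[island wool] healer]]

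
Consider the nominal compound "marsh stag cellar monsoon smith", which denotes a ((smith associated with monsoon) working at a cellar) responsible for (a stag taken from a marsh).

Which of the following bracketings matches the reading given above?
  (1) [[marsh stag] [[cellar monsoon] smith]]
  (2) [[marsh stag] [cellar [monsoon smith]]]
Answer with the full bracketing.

The paraphrase's head is the "smith" part ("cellar monsoon smith"); its modifier is "marsh stag".
That top-level split, carried through the inner groups, gives [[marsh stag] [cellar [monsoon smith]]].

[[marsh stag] [cellar [monsoon smith]]]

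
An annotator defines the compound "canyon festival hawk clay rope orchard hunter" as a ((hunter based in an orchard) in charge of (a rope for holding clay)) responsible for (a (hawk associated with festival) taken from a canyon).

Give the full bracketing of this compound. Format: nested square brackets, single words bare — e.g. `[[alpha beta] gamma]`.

[[canyon [festival hawk]] [[clay rope] [orchard hunter]]]

The outermost head in the paraphrase is "hunter" (specifically "clay rope orchard hunter"), modified by "canyon festival hawk".
Within "canyon festival hawk", the head is "hawk" (specifically "festival hawk") and the modifier is "canyon".
Within "festival hawk", the head is "hawk" and the modifier is "festival".
Within "clay rope orchard hunter", the head is "hunter" (specifically "orchard hunter") and the modifier is "clay rope".
Within "clay rope", the head is "rope" and the modifier is "clay".
Within "orchard hunter", the head is "hunter" and the modifier is "orchard".
So the structure is [[canyon [festival hawk]] [[clay rope] [orchard hunter]]].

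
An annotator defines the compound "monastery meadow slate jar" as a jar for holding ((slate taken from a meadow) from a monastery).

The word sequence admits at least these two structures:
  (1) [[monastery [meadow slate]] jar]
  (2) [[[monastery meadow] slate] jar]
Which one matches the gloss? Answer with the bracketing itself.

The paraphrase's head is the "jar" part ("jar"); its modifier is "monastery meadow slate".
That top-level split, carried through the inner groups, gives [[monastery [meadow slate]] jar].

[[monastery [meadow slate]] jar]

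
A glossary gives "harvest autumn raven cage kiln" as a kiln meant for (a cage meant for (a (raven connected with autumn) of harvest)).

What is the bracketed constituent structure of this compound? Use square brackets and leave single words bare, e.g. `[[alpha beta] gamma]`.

Whole compound: head "kiln", modifier "harvest autumn raven cage".
Within "harvest autumn raven cage", the head is "cage" and the modifier is "harvest autumn raven".
Within "harvest autumn raven", the head is "raven" (specifically "autumn raven") and the modifier is "harvest".
Within "autumn raven", the head is "raven" and the modifier is "autumn".
So the structure is [[[harvest [autumn raven]] cage] kiln].

[[[harvest [autumn raven]] cage] kiln]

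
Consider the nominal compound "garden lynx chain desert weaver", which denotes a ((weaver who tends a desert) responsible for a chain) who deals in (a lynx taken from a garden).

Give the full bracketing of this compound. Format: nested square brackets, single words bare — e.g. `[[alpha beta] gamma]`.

[[garden lynx] [chain [desert weaver]]]

Whole compound: head "weaver" (specifically "chain desert weaver"), modifier "garden lynx".
Inside "garden lynx": head "lynx", modifier "garden".
Inside "chain desert weaver": head "weaver" (specifically "desert weaver"), modifier "chain".
Inside "desert weaver": head "weaver", modifier "desert".
Putting it together: [[garden lynx] [chain [desert weaver]]].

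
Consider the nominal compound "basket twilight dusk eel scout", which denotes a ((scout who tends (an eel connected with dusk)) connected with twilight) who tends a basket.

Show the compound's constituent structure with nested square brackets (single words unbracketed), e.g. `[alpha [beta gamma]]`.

Overall it is a kind of scout (specifically "twilight dusk eel scout"); the modifier is "basket".
Inside "twilight dusk eel scout": head "scout" (specifically "dusk eel scout"), modifier "twilight".
Inside "dusk eel scout": head "scout", modifier "dusk eel".
Inside "dusk eel": head "eel", modifier "dusk".
Putting it together: [basket [twilight [[dusk eel] scout]]].

[basket [twilight [[dusk eel] scout]]]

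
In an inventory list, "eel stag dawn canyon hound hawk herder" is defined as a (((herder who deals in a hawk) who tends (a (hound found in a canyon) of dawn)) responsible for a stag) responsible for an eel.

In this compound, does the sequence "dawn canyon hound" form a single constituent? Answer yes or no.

yes

The paraphrase groups the words so that "dawn canyon hound" is one unit: it corresponds to a single parenthesized sub-phrase.
The full structure is [eel [stag [[dawn [canyon hound]] [hawk herder]]]], in which [dawn canyon hound] is a constituent.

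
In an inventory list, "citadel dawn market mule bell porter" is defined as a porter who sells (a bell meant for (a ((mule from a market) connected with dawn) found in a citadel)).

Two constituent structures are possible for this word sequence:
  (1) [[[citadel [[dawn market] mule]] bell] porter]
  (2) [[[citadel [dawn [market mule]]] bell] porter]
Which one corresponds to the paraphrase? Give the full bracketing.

The paraphrase's head is the "porter" part ("porter"); its modifier is "citadel dawn market mule bell".
That top-level split, carried through the inner groups, gives [[[citadel [dawn [market mule]]] bell] porter].

[[[citadel [dawn [market mule]]] bell] porter]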